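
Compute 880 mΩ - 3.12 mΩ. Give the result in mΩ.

In mΩ:
  880 mΩ → 880
  3.12 mΩ → 3.12
Difference: 880 - 3.12 = 876.88

876.88 mΩ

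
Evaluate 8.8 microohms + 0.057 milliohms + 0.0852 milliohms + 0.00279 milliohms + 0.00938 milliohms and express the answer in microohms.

In microohms:
  8.8 microohms → 8.8
  0.057 milliohms = 0.057 × 10^3 microohms = 57
  0.0852 milliohms = 0.0852 × 10^3 microohms = 85.2
  0.00279 milliohms = 0.00279 × 10^3 microohms = 2.79
  0.00938 milliohms = 0.00938 × 10^3 microohms = 9.38
Sum: 8.8 + 57 + 85.2 + 2.79 + 9.38 = 163.17

163.17 microohms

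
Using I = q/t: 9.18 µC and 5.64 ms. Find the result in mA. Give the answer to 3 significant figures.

(9.18e-6) / (5.64e-3) = 1.6277e-3 A

1.63 mA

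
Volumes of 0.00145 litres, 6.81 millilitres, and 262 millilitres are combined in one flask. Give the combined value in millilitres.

270.26 millilitres

In millilitres:
  0.00145 litres = 0.00145 × 10^3 millilitres = 1.45
  6.81 millilitres → 6.81
  262 millilitres → 262
Sum: 1.45 + 6.81 + 262 = 270.26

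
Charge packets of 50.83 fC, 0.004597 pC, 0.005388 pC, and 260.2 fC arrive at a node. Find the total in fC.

In fC:
  50.83 fC → 50.83
  0.004597 pC = 0.004597 × 10^3 fC = 4.597
  0.005388 pC = 0.005388 × 10^3 fC = 5.388
  260.2 fC → 260.2
Sum: 50.83 + 4.597 + 5.388 + 260.2 = 321.015

321.015 fC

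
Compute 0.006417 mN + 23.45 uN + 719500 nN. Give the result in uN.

In uN:
  0.006417 mN = 0.006417 × 10³ uN = 6.417
  23.45 uN → 23.45
  719500 nN = 719500 × 10⁻³ uN = 719.5
Sum: 6.417 + 23.45 + 719.5 = 749.367

749.367 uN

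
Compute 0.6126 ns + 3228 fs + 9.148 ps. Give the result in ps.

624.976 ps

In ps:
  0.6126 ns = 0.6126 × 10^3 ps = 612.6
  3228 fs = 3228 × 10^-3 ps = 3.228
  9.148 ps → 9.148
Sum: 612.6 + 3.228 + 9.148 = 624.976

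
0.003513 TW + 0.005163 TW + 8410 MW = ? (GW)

In GW:
  0.003513 TW = 0.003513 × 10³ GW = 3.513
  0.005163 TW = 0.005163 × 10³ GW = 5.163
  8410 MW = 8410 × 10⁻³ GW = 8.41
Sum: 3.513 + 5.163 + 8.41 = 17.086

17.086 GW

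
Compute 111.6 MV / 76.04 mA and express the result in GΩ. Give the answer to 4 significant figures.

(111.6 × 10^6) / (76.04 × 10^-3) = 1.46765 × 10^9 Ω

1.468 GΩ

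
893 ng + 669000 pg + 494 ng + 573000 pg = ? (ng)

In ng:
  893 ng → 893
  669000 pg = 669000 × 10^-3 ng = 669
  494 ng → 494
  573000 pg = 573000 × 10^-3 ng = 573
Sum: 893 + 669 + 494 + 573 = 2629

2629 ng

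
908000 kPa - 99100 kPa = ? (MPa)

808.9 MPa

In MPa:
  908000 kPa = 908000 × 10^-3 MPa = 908
  99100 kPa = 99100 × 10^-3 MPa = 99.1
Difference: 908 - 99.1 = 808.9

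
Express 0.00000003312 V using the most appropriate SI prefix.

33.12 nV

= 33.12e-9 V; 1e-9 is nano.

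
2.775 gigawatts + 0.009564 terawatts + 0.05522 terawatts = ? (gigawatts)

67.559 gigawatts

In gigawatts:
  2.775 gigawatts → 2.775
  0.009564 terawatts = 0.009564 × 10^3 gigawatts = 9.564
  0.05522 terawatts = 0.05522 × 10^3 gigawatts = 55.22
Sum: 2.775 + 9.564 + 55.22 = 67.559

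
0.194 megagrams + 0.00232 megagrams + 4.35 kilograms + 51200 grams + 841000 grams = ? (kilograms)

In kilograms:
  0.194 megagrams = 0.194e3 kilograms = 194
  0.00232 megagrams = 0.00232e3 kilograms = 2.32
  4.35 kilograms → 4.35
  51200 grams = 51200e-3 kilograms = 51.2
  841000 grams = 841000e-3 kilograms = 841
Sum: 194 + 2.32 + 4.35 + 51.2 + 841 = 1092.87

1092.87 kilograms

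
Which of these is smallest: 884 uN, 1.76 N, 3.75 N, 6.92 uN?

6.92 uN

884 uN = 0.000884 N
1.76 N = 1.76 N
3.75 N = 3.75 N
6.92 uN = 0.00000692 N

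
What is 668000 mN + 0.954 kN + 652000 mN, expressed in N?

2274 N

In N:
  668000 mN = 668000e-3 N = 668
  0.954 kN = 0.954e3 N = 954
  652000 mN = 652000e-3 N = 652
Sum: 668 + 954 + 652 = 2274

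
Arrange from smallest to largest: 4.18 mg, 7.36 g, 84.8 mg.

4.18 mg = 0.00418 g
7.36 g = 7.36 g
84.8 mg = 0.0848 g

4.18 mg < 84.8 mg < 7.36 g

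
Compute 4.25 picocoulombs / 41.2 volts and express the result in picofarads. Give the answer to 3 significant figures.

0.103 picofarads

(4.25 × 10^-12) / (41.2) = 0.10316 × 10^-12 F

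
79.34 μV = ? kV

0.00000007934 kV

micro = 1e-6, kilo = 1e3; factor is 1e-9.
79.34 × 1e-9 = 0.00000007934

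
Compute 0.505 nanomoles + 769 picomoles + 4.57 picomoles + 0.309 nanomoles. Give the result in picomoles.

1587.57 picomoles

In picomoles:
  0.505 nanomoles = 0.505e3 picomoles = 505
  769 picomoles → 769
  4.57 picomoles → 4.57
  0.309 nanomoles = 0.309e3 picomoles = 309
Sum: 505 + 769 + 4.57 + 309 = 1587.57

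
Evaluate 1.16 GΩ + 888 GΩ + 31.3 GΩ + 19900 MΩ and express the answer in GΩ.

940.36 GΩ

In GΩ:
  1.16 GΩ → 1.16
  888 GΩ → 888
  31.3 GΩ → 31.3
  19900 MΩ = 19900e-3 GΩ = 19.9
Sum: 1.16 + 888 + 31.3 + 19.9 = 940.36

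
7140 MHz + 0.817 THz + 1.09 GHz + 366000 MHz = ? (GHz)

1191.23 GHz

In GHz:
  7140 MHz = 7140 × 10⁻³ GHz = 7.14
  0.817 THz = 0.817 × 10³ GHz = 817
  1.09 GHz → 1.09
  366000 MHz = 366000 × 10⁻³ GHz = 366
Sum: 7.14 + 817 + 1.09 + 366 = 1191.23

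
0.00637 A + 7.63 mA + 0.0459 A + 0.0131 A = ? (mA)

In mA:
  0.00637 A = 0.00637 × 10^3 mA = 6.37
  7.63 mA → 7.63
  0.0459 A = 0.0459 × 10^3 mA = 45.9
  0.0131 A = 0.0131 × 10^3 mA = 13.1
Sum: 6.37 + 7.63 + 45.9 + 13.1 = 73

73 mA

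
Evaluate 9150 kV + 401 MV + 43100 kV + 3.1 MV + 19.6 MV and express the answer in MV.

475.95 MV

In MV:
  9150 kV = 9150e-3 MV = 9.15
  401 MV → 401
  43100 kV = 43100e-3 MV = 43.1
  3.1 MV → 3.1
  19.6 MV → 19.6
Sum: 9.15 + 401 + 43.1 + 3.1 + 19.6 = 475.95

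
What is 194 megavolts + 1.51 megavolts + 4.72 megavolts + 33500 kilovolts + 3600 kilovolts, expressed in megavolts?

In megavolts:
  194 megavolts → 194
  1.51 megavolts → 1.51
  4.72 megavolts → 4.72
  33500 kilovolts = 33500 × 10⁻³ megavolts = 33.5
  3600 kilovolts = 3600 × 10⁻³ megavolts = 3.6
Sum: 194 + 1.51 + 4.72 + 33.5 + 3.6 = 237.33

237.33 megavolts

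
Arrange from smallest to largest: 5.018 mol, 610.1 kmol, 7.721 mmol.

7.721 mmol < 5.018 mol < 610.1 kmol

5.018 mol = 5.018 mol
610.1 kmol = 610100 mol
7.721 mmol = 0.007721 mol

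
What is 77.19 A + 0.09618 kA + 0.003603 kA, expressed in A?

In A:
  77.19 A → 77.19
  0.09618 kA = 0.09618 × 10³ A = 96.18
  0.003603 kA = 0.003603 × 10³ A = 3.603
Sum: 77.19 + 96.18 + 3.603 = 176.973

176.973 A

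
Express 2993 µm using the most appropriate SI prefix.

2.993 mm

= 2.993 × 10^-3 m; 10^-3 is milli.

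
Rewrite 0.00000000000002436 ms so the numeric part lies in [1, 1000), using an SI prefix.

24.36 as

= 24.36e-18 s; 1e-18 is atto.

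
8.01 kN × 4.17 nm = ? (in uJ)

33.4017 uJ

8.01e3 × 4.17e-9 = 33.4017e-6 J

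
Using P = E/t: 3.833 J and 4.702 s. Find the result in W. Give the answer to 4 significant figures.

(3.833) / (4.702) = 0.815185 W

0.8152 W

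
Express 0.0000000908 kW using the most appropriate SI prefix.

= 90.8e-6 W; 1e-6 is micro.

90.8 uW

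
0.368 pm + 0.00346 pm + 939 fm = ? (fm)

1310.46 fm

In fm:
  0.368 pm = 0.368e3 fm = 368
  0.00346 pm = 0.00346e3 fm = 3.46
  939 fm → 939
Sum: 368 + 3.46 + 939 = 1310.46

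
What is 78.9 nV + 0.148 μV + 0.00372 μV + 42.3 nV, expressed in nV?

In nV:
  78.9 nV → 78.9
  0.148 μV = 0.148e3 nV = 148
  0.00372 μV = 0.00372e3 nV = 3.72
  42.3 nV → 42.3
Sum: 78.9 + 148 + 3.72 + 42.3 = 272.92

272.92 nV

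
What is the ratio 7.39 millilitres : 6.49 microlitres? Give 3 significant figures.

1140

(7.39 × 10⁻³) / (6.49 × 10⁻⁶) = 1.139 × 10³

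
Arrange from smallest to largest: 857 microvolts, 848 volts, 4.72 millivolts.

857 microvolts < 4.72 millivolts < 848 volts

857 microvolts = 0.000857 volts
848 volts = 848 volts
4.72 millivolts = 0.00472 volts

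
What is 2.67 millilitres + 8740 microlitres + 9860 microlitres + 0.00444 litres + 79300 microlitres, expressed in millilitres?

105.01 millilitres

In millilitres:
  2.67 millilitres → 2.67
  8740 microlitres = 8740 × 10^-3 millilitres = 8.74
  9860 microlitres = 9860 × 10^-3 millilitres = 9.86
  0.00444 litres = 0.00444 × 10^3 millilitres = 4.44
  79300 microlitres = 79300 × 10^-3 millilitres = 79.3
Sum: 2.67 + 8.74 + 9.86 + 4.44 + 79.3 = 105.01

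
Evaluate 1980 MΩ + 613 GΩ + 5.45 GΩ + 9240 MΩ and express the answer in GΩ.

In GΩ:
  1980 MΩ = 1980e-3 GΩ = 1.98
  613 GΩ → 613
  5.45 GΩ → 5.45
  9240 MΩ = 9240e-3 GΩ = 9.24
Sum: 1.98 + 613 + 5.45 + 9.24 = 629.67

629.67 GΩ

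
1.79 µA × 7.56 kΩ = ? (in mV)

13.5324 mV

1.79 × 10^-6 × 7.56 × 10^3 = 13.5324 × 10^-3 V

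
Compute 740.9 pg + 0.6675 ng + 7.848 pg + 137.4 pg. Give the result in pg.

In pg:
  740.9 pg → 740.9
  0.6675 ng = 0.6675 × 10³ pg = 667.5
  7.848 pg → 7.848
  137.4 pg → 137.4
Sum: 740.9 + 667.5 + 7.848 + 137.4 = 1553.648

1553.648 pg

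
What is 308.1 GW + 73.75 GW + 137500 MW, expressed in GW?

In GW:
  308.1 GW → 308.1
  73.75 GW → 73.75
  137500 MW = 137500 × 10^-3 GW = 137.5
Sum: 308.1 + 73.75 + 137.5 = 519.35

519.35 GW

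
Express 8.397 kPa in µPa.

8397000000 µPa

kilo = 1e3, micro = 1e-6; factor is 1e9.
8.397 × 1e9 = 8397000000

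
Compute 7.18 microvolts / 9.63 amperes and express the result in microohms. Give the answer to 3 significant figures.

0.746 microohms

(7.18e-6) / (9.63) = 0.74559e-6 Ω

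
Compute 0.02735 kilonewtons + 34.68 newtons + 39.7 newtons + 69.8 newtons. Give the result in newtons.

171.53 newtons

In newtons:
  0.02735 kilonewtons = 0.02735 × 10³ newtons = 27.35
  34.68 newtons → 34.68
  39.7 newtons → 39.7
  69.8 newtons → 69.8
Sum: 27.35 + 34.68 + 39.7 + 69.8 = 171.53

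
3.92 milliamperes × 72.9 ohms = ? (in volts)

0.285768 volts

3.92 × 10^-3 × 72.9 = 285.768 × 10^-3 V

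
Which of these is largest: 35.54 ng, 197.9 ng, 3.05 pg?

197.9 ng

35.54 ng = 0.00000003554 g
197.9 ng = 0.0000001979 g
3.05 pg = 0.00000000000305 g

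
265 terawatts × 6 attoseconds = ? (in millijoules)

1.59 millijoules

265 × 10^12 × 6 × 10^-18 = 1590 × 10^-6 J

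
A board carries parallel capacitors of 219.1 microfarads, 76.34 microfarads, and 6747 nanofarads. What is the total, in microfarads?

302.187 microfarads

In microfarads:
  219.1 microfarads → 219.1
  76.34 microfarads → 76.34
  6747 nanofarads = 6747 × 10^-3 microfarads = 6.747
Sum: 219.1 + 76.34 + 6.747 = 302.187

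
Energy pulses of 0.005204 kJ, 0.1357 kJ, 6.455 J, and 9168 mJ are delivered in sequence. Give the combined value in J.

In J:
  0.005204 kJ = 0.005204 × 10^3 J = 5.204
  0.1357 kJ = 0.1357 × 10^3 J = 135.7
  6.455 J → 6.455
  9168 mJ = 9168 × 10^-3 J = 9.168
Sum: 5.204 + 135.7 + 6.455 + 9.168 = 156.527

156.527 J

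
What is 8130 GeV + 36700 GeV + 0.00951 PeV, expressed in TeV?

54.34 TeV

In TeV:
  8130 GeV = 8130 × 10^-3 TeV = 8.13
  36700 GeV = 36700 × 10^-3 TeV = 36.7
  0.00951 PeV = 0.00951 × 10^3 TeV = 9.51
Sum: 8.13 + 36.7 + 9.51 = 54.34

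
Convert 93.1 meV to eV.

0.0931 eV

milli = 1e-3, (no prefix) = 1e0; factor is 1e-3.
93.1 × 1e-3 = 0.0931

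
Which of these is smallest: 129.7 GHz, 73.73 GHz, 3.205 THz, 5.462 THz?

73.73 GHz

129.7 GHz = 129700000000 Hz
73.73 GHz = 73730000000 Hz
3.205 THz = 3205000000000 Hz
5.462 THz = 5462000000000 Hz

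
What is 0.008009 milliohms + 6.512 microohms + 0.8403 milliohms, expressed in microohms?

In microohms:
  0.008009 milliohms = 0.008009 × 10^3 microohms = 8.009
  6.512 microohms → 6.512
  0.8403 milliohms = 0.8403 × 10^3 microohms = 840.3
Sum: 8.009 + 6.512 + 840.3 = 854.821

854.821 microohms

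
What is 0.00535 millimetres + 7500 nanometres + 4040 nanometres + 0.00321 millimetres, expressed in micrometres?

In micrometres:
  0.00535 millimetres = 0.00535 × 10^3 micrometres = 5.35
  7500 nanometres = 7500 × 10^-3 micrometres = 7.5
  4040 nanometres = 4040 × 10^-3 micrometres = 4.04
  0.00321 millimetres = 0.00321 × 10^3 micrometres = 3.21
Sum: 5.35 + 7.5 + 4.04 + 3.21 = 20.1

20.1 micrometres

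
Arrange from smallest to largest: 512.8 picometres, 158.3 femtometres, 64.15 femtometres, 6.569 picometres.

64.15 femtometres < 158.3 femtometres < 6.569 picometres < 512.8 picometres

512.8 picometres = 0.0000000005128 metres
158.3 femtometres = 0.0000000000001583 metres
64.15 femtometres = 0.00000000000006415 metres
6.569 picometres = 0.000000000006569 metres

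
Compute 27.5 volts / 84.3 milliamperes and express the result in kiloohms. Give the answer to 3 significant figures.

0.326 kiloohms

(27.5) / (84.3 × 10^-3) = 0.32622 × 10^3 Ω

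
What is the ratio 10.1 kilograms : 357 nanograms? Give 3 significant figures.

(10.1 × 10^3) / (357 × 10^-9) = 0.02829 × 10^12

28300000000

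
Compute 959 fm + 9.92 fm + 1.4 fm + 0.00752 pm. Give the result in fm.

977.84 fm

In fm:
  959 fm → 959
  9.92 fm → 9.92
  1.4 fm → 1.4
  0.00752 pm = 0.00752e3 fm = 7.52
Sum: 959 + 9.92 + 1.4 + 7.52 = 977.84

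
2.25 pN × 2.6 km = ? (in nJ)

2.25 × 10^-12 × 2.6 × 10^3 = 5.85 × 10^-9 J

5.85 nJ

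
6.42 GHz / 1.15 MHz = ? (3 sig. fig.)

5580

(6.42 × 10^9) / (1.15 × 10^6) = 5.583 × 10^3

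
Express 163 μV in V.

0.000163 V

micro = 10^-6, (no prefix) = 10^0; factor is 10^-6.
163 × 10^-6 = 0.000163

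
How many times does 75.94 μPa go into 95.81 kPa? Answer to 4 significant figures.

1262000000

(95.81e3) / (75.94e-6) = 1.2617e9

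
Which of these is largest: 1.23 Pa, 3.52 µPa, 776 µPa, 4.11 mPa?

1.23 Pa

1.23 Pa = 1.23 Pa
3.52 µPa = 0.00000352 Pa
776 µPa = 0.000776 Pa
4.11 mPa = 0.00411 Pa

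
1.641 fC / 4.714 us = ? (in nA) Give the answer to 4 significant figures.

0.3481 nA

(1.641 × 10⁻¹⁵) / (4.714 × 10⁻⁶) = 0.348112 × 10⁻⁹ A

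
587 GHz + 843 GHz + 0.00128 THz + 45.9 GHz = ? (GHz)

In GHz:
  587 GHz → 587
  843 GHz → 843
  0.00128 THz = 0.00128 × 10³ GHz = 1.28
  45.9 GHz → 45.9
Sum: 587 + 843 + 1.28 + 45.9 = 1477.18

1477.18 GHz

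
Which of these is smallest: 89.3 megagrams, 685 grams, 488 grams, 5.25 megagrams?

89.3 megagrams = 89300000 grams
685 grams = 685 grams
488 grams = 488 grams
5.25 megagrams = 5250000 grams

488 grams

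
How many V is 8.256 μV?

micro = 10^-6, (no prefix) = 10^0; factor is 10^-6.
8.256 × 10^-6 = 0.000008256

0.000008256 V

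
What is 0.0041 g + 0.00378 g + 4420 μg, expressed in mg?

12.3 mg

In mg:
  0.0041 g = 0.0041e3 mg = 4.1
  0.00378 g = 0.00378e3 mg = 3.78
  4420 μg = 4420e-3 mg = 4.42
Sum: 4.1 + 3.78 + 4.42 = 12.3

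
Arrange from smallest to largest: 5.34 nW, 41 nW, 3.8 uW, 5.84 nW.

5.34 nW = 0.00000000534 W
41 nW = 0.000000041 W
3.8 uW = 0.0000038 W
5.84 nW = 0.00000000584 W

5.34 nW < 5.84 nW < 41 nW < 3.8 uW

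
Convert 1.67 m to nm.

1670000000 nm

(no prefix) = 1e0, nano = 1e-9; factor is 1e9.
1.67 × 1e9 = 1670000000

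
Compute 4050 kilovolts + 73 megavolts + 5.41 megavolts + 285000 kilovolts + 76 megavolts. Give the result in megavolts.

In megavolts:
  4050 kilovolts = 4050 × 10⁻³ megavolts = 4.05
  73 megavolts → 73
  5.41 megavolts → 5.41
  285000 kilovolts = 285000 × 10⁻³ megavolts = 285
  76 megavolts → 76
Sum: 4.05 + 73 + 5.41 + 285 + 76 = 443.46

443.46 megavolts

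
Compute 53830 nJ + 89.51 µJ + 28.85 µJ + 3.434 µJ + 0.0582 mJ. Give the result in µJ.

In µJ:
  53830 nJ = 53830 × 10⁻³ µJ = 53.83
  89.51 µJ → 89.51
  28.85 µJ → 28.85
  3.434 µJ → 3.434
  0.0582 mJ = 0.0582 × 10³ µJ = 58.2
Sum: 53.83 + 89.51 + 28.85 + 3.434 + 58.2 = 233.824

233.824 µJ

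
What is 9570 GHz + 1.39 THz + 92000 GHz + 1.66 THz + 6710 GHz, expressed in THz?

In THz:
  9570 GHz = 9570 × 10⁻³ THz = 9.57
  1.39 THz → 1.39
  92000 GHz = 92000 × 10⁻³ THz = 92
  1.66 THz → 1.66
  6710 GHz = 6710 × 10⁻³ THz = 6.71
Sum: 9.57 + 1.39 + 92 + 1.66 + 6.71 = 111.33

111.33 THz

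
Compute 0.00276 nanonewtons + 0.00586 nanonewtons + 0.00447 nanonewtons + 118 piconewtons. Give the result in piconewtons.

131.09 piconewtons

In piconewtons:
  0.00276 nanonewtons = 0.00276e3 piconewtons = 2.76
  0.00586 nanonewtons = 0.00586e3 piconewtons = 5.86
  0.00447 nanonewtons = 0.00447e3 piconewtons = 4.47
  118 piconewtons → 118
Sum: 2.76 + 5.86 + 4.47 + 118 = 131.09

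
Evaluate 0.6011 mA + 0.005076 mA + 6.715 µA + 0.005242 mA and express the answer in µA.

In µA:
  0.6011 mA = 0.6011 × 10^3 µA = 601.1
  0.005076 mA = 0.005076 × 10^3 µA = 5.076
  6.715 µA → 6.715
  0.005242 mA = 0.005242 × 10^3 µA = 5.242
Sum: 601.1 + 5.076 + 6.715 + 5.242 = 618.133

618.133 µA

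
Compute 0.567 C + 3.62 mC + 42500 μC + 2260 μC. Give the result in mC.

In mC:
  0.567 C = 0.567 × 10³ mC = 567
  3.62 mC → 3.62
  42500 μC = 42500 × 10⁻³ mC = 42.5
  2260 μC = 2260 × 10⁻³ mC = 2.26
Sum: 567 + 3.62 + 42.5 + 2.26 = 615.38

615.38 mC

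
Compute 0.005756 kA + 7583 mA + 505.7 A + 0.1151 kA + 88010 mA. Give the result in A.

722.149 A

In A:
  0.005756 kA = 0.005756 × 10³ A = 5.756
  7583 mA = 7583 × 10⁻³ A = 7.583
  505.7 A → 505.7
  0.1151 kA = 0.1151 × 10³ A = 115.1
  88010 mA = 88010 × 10⁻³ A = 88.01
Sum: 5.756 + 7.583 + 505.7 + 115.1 + 88.01 = 722.149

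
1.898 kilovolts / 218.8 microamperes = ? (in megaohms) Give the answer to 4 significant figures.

(1.898 × 10^3) / (218.8 × 10^-6) = 0.00867459 × 10^9 Ω

8.675 megaohms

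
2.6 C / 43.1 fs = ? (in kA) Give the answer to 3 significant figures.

(2.6) / (43.1 × 10^-15) = 0.060325 × 10^15 A

60300000000 kA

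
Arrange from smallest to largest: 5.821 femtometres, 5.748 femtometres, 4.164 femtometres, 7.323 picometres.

4.164 femtometres < 5.748 femtometres < 5.821 femtometres < 7.323 picometres

5.821 femtometres = 0.000000000000005821 metres
5.748 femtometres = 0.000000000000005748 metres
4.164 femtometres = 0.000000000000004164 metres
7.323 picometres = 0.000000000007323 metres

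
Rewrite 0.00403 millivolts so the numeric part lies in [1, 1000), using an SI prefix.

= 4.03e-6 volts; 1e-6 is micro.

4.03 microvolts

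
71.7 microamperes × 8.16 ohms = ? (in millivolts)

0.585072 millivolts

71.7 × 10^-6 × 8.16 = 585.072 × 10^-6 V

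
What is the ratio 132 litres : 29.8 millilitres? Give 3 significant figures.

4430

(132) / (29.8 × 10^-3) = 4.43 × 10^3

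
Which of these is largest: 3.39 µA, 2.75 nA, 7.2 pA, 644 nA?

3.39 µA = 0.00000339 A
2.75 nA = 0.00000000275 A
7.2 pA = 0.0000000000072 A
644 nA = 0.000000644 A

3.39 µA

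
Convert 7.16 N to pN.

7160000000000 pN

(no prefix) = 10^0, pico = 10^-12; factor is 10^12.
7.16 × 10^12 = 7160000000000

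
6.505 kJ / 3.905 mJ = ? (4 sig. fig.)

1666000

(6.505 × 10^3) / (3.905 × 10^-3) = 1.6658 × 10^6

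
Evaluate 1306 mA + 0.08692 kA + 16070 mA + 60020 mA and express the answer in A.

In A:
  1306 mA = 1306 × 10⁻³ A = 1.306
  0.08692 kA = 0.08692 × 10³ A = 86.92
  16070 mA = 16070 × 10⁻³ A = 16.07
  60020 mA = 60020 × 10⁻³ A = 60.02
Sum: 1.306 + 86.92 + 16.07 + 60.02 = 164.316

164.316 A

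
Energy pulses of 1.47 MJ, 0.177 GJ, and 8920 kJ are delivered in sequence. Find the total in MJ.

187.39 MJ

In MJ:
  1.47 MJ → 1.47
  0.177 GJ = 0.177 × 10^3 MJ = 177
  8920 kJ = 8920 × 10^-3 MJ = 8.92
Sum: 1.47 + 177 + 8.92 = 187.39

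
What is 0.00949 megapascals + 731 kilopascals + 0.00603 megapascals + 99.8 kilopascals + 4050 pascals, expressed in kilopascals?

850.37 kilopascals

In kilopascals:
  0.00949 megapascals = 0.00949e3 kilopascals = 9.49
  731 kilopascals → 731
  0.00603 megapascals = 0.00603e3 kilopascals = 6.03
  99.8 kilopascals → 99.8
  4050 pascals = 4050e-3 kilopascals = 4.05
Sum: 9.49 + 731 + 6.03 + 99.8 + 4.05 = 850.37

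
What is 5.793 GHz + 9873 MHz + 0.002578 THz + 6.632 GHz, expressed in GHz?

In GHz:
  5.793 GHz → 5.793
  9873 MHz = 9873 × 10⁻³ GHz = 9.873
  0.002578 THz = 0.002578 × 10³ GHz = 2.578
  6.632 GHz → 6.632
Sum: 5.793 + 9.873 + 2.578 + 6.632 = 24.876

24.876 GHz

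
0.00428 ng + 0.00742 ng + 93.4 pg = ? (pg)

In pg:
  0.00428 ng = 0.00428 × 10³ pg = 4.28
  0.00742 ng = 0.00742 × 10³ pg = 7.42
  93.4 pg → 93.4
Sum: 4.28 + 7.42 + 93.4 = 105.1

105.1 pg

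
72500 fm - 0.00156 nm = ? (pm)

70.94 pm

In pm:
  72500 fm = 72500 × 10^-3 pm = 72.5
  0.00156 nm = 0.00156 × 10^3 pm = 1.56
Difference: 72.5 - 1.56 = 70.94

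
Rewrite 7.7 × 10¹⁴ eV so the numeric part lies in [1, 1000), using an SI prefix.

= 770 × 10¹² eV; 10¹² is tera.

770 TeV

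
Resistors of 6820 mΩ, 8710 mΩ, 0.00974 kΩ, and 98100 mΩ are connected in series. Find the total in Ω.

123.37 Ω

In Ω:
  6820 mΩ = 6820e-3 Ω = 6.82
  8710 mΩ = 8710e-3 Ω = 8.71
  0.00974 kΩ = 0.00974e3 Ω = 9.74
  98100 mΩ = 98100e-3 Ω = 98.1
Sum: 6.82 + 8.71 + 9.74 + 98.1 = 123.37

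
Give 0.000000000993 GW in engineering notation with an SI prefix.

= 993 × 10^-3 W; 10^-3 is milli.

993 mW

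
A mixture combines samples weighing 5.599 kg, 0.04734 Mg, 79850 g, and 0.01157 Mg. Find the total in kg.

144.359 kg

In kg:
  5.599 kg → 5.599
  0.04734 Mg = 0.04734 × 10^3 kg = 47.34
  79850 g = 79850 × 10^-3 kg = 79.85
  0.01157 Mg = 0.01157 × 10^3 kg = 11.57
Sum: 5.599 + 47.34 + 79.85 + 11.57 = 144.359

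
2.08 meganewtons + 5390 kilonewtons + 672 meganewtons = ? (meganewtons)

679.47 meganewtons

In meganewtons:
  2.08 meganewtons → 2.08
  5390 kilonewtons = 5390 × 10⁻³ meganewtons = 5.39
  672 meganewtons → 672
Sum: 2.08 + 5.39 + 672 = 679.47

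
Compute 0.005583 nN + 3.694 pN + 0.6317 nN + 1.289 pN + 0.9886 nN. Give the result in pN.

1630.866 pN

In pN:
  0.005583 nN = 0.005583e3 pN = 5.583
  3.694 pN → 3.694
  0.6317 nN = 0.6317e3 pN = 631.7
  1.289 pN → 1.289
  0.9886 nN = 0.9886e3 pN = 988.6
Sum: 5.583 + 3.694 + 631.7 + 1.289 + 988.6 = 1630.866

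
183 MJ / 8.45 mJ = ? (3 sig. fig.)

(183 × 10^6) / (8.45 × 10^-3) = 21.66 × 10^9

21700000000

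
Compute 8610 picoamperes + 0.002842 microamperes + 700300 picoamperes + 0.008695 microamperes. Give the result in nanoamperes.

720.447 nanoamperes

In nanoamperes:
  8610 picoamperes = 8610 × 10^-3 nanoamperes = 8.61
  0.002842 microamperes = 0.002842 × 10^3 nanoamperes = 2.842
  700300 picoamperes = 700300 × 10^-3 nanoamperes = 700.3
  0.008695 microamperes = 0.008695 × 10^3 nanoamperes = 8.695
Sum: 8.61 + 2.842 + 700.3 + 8.695 = 720.447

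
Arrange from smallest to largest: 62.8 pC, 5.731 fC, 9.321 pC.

62.8 pC = 0.0000000000628 C
5.731 fC = 0.000000000000005731 C
9.321 pC = 0.000000000009321 C

5.731 fC < 9.321 pC < 62.8 pC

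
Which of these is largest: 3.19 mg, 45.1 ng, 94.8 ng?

3.19 mg

3.19 mg = 0.00319 g
45.1 ng = 0.0000000451 g
94.8 ng = 0.0000000948 g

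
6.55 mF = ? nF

milli = 1e-3, nano = 1e-9; factor is 1e6.
6.55 × 1e6 = 6550000

6550000 nF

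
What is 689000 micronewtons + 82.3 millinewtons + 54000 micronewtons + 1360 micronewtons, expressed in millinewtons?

In millinewtons:
  689000 micronewtons = 689000 × 10^-3 millinewtons = 689
  82.3 millinewtons → 82.3
  54000 micronewtons = 54000 × 10^-3 millinewtons = 54
  1360 micronewtons = 1360 × 10^-3 millinewtons = 1.36
Sum: 689 + 82.3 + 54 + 1.36 = 826.66

826.66 millinewtons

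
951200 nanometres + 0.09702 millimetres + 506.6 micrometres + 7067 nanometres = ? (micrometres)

In micrometres:
  951200 nanometres = 951200 × 10^-3 micrometres = 951.2
  0.09702 millimetres = 0.09702 × 10^3 micrometres = 97.02
  506.6 micrometres → 506.6
  7067 nanometres = 7067 × 10^-3 micrometres = 7.067
Sum: 951.2 + 97.02 + 506.6 + 7.067 = 1561.887

1561.887 micrometres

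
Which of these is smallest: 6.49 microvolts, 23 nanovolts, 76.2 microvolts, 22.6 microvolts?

23 nanovolts

6.49 microvolts = 0.00000649 volts
23 nanovolts = 0.000000023 volts
76.2 microvolts = 0.0000762 volts
22.6 microvolts = 0.0000226 volts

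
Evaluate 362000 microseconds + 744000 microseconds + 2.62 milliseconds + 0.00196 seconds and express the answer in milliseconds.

1110.58 milliseconds

In milliseconds:
  362000 microseconds = 362000 × 10⁻³ milliseconds = 362
  744000 microseconds = 744000 × 10⁻³ milliseconds = 744
  2.62 milliseconds → 2.62
  0.00196 seconds = 0.00196 × 10³ milliseconds = 1.96
Sum: 362 + 744 + 2.62 + 1.96 = 1110.58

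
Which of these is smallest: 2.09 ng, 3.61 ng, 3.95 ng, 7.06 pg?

7.06 pg

2.09 ng = 0.00000000209 g
3.61 ng = 0.00000000361 g
3.95 ng = 0.00000000395 g
7.06 pg = 0.00000000000706 g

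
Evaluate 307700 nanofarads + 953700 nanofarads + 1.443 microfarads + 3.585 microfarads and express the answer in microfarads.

1266.428 microfarads

In microfarads:
  307700 nanofarads = 307700e-3 microfarads = 307.7
  953700 nanofarads = 953700e-3 microfarads = 953.7
  1.443 microfarads → 1.443
  3.585 microfarads → 3.585
Sum: 307.7 + 953.7 + 1.443 + 3.585 = 1266.428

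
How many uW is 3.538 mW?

3538 uW

milli = 1e-3, micro = 1e-6; factor is 1e3.
3.538 × 1e3 = 3538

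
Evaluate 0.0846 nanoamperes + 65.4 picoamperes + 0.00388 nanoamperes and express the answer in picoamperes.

153.88 picoamperes

In picoamperes:
  0.0846 nanoamperes = 0.0846e3 picoamperes = 84.6
  65.4 picoamperes → 65.4
  0.00388 nanoamperes = 0.00388e3 picoamperes = 3.88
Sum: 84.6 + 65.4 + 3.88 = 153.88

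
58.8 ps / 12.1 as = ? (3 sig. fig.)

4860000

(58.8e-12) / (12.1e-18) = 4.86e6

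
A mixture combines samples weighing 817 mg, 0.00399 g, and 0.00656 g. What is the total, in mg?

827.55 mg

In mg:
  817 mg → 817
  0.00399 g = 0.00399 × 10³ mg = 3.99
  0.00656 g = 0.00656 × 10³ mg = 6.56
Sum: 817 + 3.99 + 6.56 = 827.55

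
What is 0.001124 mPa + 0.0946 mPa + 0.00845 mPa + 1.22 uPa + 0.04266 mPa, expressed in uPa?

148.054 uPa

In uPa:
  0.001124 mPa = 0.001124e3 uPa = 1.124
  0.0946 mPa = 0.0946e3 uPa = 94.6
  0.00845 mPa = 0.00845e3 uPa = 8.45
  1.22 uPa → 1.22
  0.04266 mPa = 0.04266e3 uPa = 42.66
Sum: 1.124 + 94.6 + 8.45 + 1.22 + 42.66 = 148.054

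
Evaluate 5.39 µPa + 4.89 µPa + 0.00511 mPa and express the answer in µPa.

In µPa:
  5.39 µPa → 5.39
  4.89 µPa → 4.89
  0.00511 mPa = 0.00511 × 10^3 µPa = 5.11
Sum: 5.39 + 4.89 + 5.11 = 15.39

15.39 µPa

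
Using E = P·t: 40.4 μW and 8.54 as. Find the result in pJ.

0.000000000345016 pJ

40.4 × 10^-6 × 8.54 × 10^-18 = 345.016 × 10^-24 J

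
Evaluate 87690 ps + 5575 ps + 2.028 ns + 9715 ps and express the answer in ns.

In ns:
  87690 ps = 87690e-3 ns = 87.69
  5575 ps = 5575e-3 ns = 5.575
  2.028 ns → 2.028
  9715 ps = 9715e-3 ns = 9.715
Sum: 87.69 + 5.575 + 2.028 + 9.715 = 105.008

105.008 ns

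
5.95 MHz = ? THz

mega = 10⁶, tera = 10¹²; factor is 10⁻⁶.
5.95 × 10⁻⁶ = 0.00000595

0.00000595 THz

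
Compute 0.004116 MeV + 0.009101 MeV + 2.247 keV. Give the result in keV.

15.464 keV

In keV:
  0.004116 MeV = 0.004116 × 10³ keV = 4.116
  0.009101 MeV = 0.009101 × 10³ keV = 9.101
  2.247 keV → 2.247
Sum: 4.116 + 9.101 + 2.247 = 15.464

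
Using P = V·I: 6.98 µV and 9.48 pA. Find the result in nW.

6.98 × 10^-6 × 9.48 × 10^-12 = 66.1704 × 10^-18 W

0.0000000661704 nW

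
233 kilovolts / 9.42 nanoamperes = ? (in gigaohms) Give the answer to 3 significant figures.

(233 × 10^3) / (9.42 × 10^-9) = 24.735 × 10^12 Ω

24700 gigaohms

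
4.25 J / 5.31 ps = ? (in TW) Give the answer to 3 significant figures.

0.800 TW

(4.25) / (5.31e-12) = 0.80038e12 W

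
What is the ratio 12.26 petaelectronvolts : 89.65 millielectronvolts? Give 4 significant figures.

(12.26e15) / (89.65e-3) = 0.13675e18

136800000000000000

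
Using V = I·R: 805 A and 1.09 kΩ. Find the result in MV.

0.87745 MV

805 × 1.09e3 = 877.45e3 V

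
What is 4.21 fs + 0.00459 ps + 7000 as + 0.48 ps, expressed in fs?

In fs:
  4.21 fs → 4.21
  0.00459 ps = 0.00459 × 10^3 fs = 4.59
  7000 as = 7000 × 10^-3 fs = 7
  0.48 ps = 0.48 × 10^3 fs = 480
Sum: 4.21 + 4.59 + 7 + 480 = 495.8

495.8 fs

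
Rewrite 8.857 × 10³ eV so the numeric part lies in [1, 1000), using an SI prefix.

= 8.857 × 10³ eV; 10³ is kilo.

8.857 keV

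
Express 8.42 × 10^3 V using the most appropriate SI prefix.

= 8.42 × 10^3 V; 10^3 is kilo.

8.42 kV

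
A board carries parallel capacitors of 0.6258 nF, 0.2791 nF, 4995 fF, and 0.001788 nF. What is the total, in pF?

In pF:
  0.6258 nF = 0.6258 × 10^3 pF = 625.8
  0.2791 nF = 0.2791 × 10^3 pF = 279.1
  4995 fF = 4995 × 10^-3 pF = 4.995
  0.001788 nF = 0.001788 × 10^3 pF = 1.788
Sum: 625.8 + 279.1 + 4.995 + 1.788 = 911.683

911.683 pF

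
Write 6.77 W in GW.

(no prefix) = 10^0, giga = 10^9; factor is 10^-9.
6.77 × 10^-9 = 0.00000000677

0.00000000677 GW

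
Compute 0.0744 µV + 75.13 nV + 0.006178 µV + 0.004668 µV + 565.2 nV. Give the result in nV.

In nV:
  0.0744 µV = 0.0744 × 10³ nV = 74.4
  75.13 nV → 75.13
  0.006178 µV = 0.006178 × 10³ nV = 6.178
  0.004668 µV = 0.004668 × 10³ nV = 4.668
  565.2 nV → 565.2
Sum: 74.4 + 75.13 + 6.178 + 4.668 + 565.2 = 725.576

725.576 nV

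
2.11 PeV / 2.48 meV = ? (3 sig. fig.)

(2.11 × 10^15) / (2.48 × 10^-3) = 0.8508 × 10^18

851000000000000000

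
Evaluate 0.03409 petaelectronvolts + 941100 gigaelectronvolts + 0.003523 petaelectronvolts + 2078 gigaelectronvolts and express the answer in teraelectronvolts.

In teraelectronvolts:
  0.03409 petaelectronvolts = 0.03409 × 10³ teraelectronvolts = 34.09
  941100 gigaelectronvolts = 941100 × 10⁻³ teraelectronvolts = 941.1
  0.003523 petaelectronvolts = 0.003523 × 10³ teraelectronvolts = 3.523
  2078 gigaelectronvolts = 2078 × 10⁻³ teraelectronvolts = 2.078
Sum: 34.09 + 941.1 + 3.523 + 2.078 = 980.791

980.791 teraelectronvolts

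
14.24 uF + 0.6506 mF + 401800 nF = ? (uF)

In uF:
  14.24 uF → 14.24
  0.6506 mF = 0.6506 × 10^3 uF = 650.6
  401800 nF = 401800 × 10^-3 uF = 401.8
Sum: 14.24 + 650.6 + 401.8 = 1066.64

1066.64 uF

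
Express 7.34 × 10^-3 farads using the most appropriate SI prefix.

7.34 millifarads

= 7.34 × 10^-3 farads; 10^-3 is milli.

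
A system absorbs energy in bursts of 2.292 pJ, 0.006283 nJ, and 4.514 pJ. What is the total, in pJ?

13.089 pJ

In pJ:
  2.292 pJ → 2.292
  0.006283 nJ = 0.006283 × 10^3 pJ = 6.283
  4.514 pJ → 4.514
Sum: 2.292 + 6.283 + 4.514 = 13.089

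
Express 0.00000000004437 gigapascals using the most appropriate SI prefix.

44.37 millipascals

= 44.37e-3 pascals; 1e-3 is milli.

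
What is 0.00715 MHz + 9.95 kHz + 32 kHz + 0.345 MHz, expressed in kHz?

In kHz:
  0.00715 MHz = 0.00715 × 10³ kHz = 7.15
  9.95 kHz → 9.95
  32 kHz → 32
  0.345 MHz = 0.345 × 10³ kHz = 345
Sum: 7.15 + 9.95 + 32 + 345 = 394.1

394.1 kHz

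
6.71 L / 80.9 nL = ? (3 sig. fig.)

82900000

(6.71) / (80.9 × 10^-9) = 0.08294 × 10^9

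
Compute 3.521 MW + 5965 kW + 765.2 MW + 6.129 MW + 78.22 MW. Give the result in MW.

In MW:
  3.521 MW → 3.521
  5965 kW = 5965 × 10^-3 MW = 5.965
  765.2 MW → 765.2
  6.129 MW → 6.129
  78.22 MW → 78.22
Sum: 3.521 + 5.965 + 765.2 + 6.129 + 78.22 = 859.035

859.035 MW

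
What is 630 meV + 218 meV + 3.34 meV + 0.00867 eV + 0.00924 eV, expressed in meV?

In meV:
  630 meV → 630
  218 meV → 218
  3.34 meV → 3.34
  0.00867 eV = 0.00867 × 10^3 meV = 8.67
  0.00924 eV = 0.00924 × 10^3 meV = 9.24
Sum: 630 + 218 + 3.34 + 8.67 + 9.24 = 869.25

869.25 meV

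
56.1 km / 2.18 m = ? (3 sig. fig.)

(56.1 × 10³) / (2.18) = 25.73 × 10³

25700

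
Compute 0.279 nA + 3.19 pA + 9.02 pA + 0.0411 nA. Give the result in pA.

332.31 pA

In pA:
  0.279 nA = 0.279e3 pA = 279
  3.19 pA → 3.19
  9.02 pA → 9.02
  0.0411 nA = 0.0411e3 pA = 41.1
Sum: 279 + 3.19 + 9.02 + 41.1 = 332.31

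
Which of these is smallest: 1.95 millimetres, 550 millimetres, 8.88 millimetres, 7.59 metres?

1.95 millimetres = 0.00195 metres
550 millimetres = 0.55 metres
8.88 millimetres = 0.00888 metres
7.59 metres = 7.59 metres

1.95 millimetres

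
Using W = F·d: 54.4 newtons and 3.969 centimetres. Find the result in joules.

54.4 × 3.969e-2 = 215.9136e-2 J

2.159136 joules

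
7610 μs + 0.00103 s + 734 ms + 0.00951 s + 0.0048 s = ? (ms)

In ms:
  7610 μs = 7610e-3 ms = 7.61
  0.00103 s = 0.00103e3 ms = 1.03
  734 ms → 734
  0.00951 s = 0.00951e3 ms = 9.51
  0.0048 s = 0.0048e3 ms = 4.8
Sum: 7.61 + 1.03 + 734 + 9.51 + 4.8 = 756.95

756.95 ms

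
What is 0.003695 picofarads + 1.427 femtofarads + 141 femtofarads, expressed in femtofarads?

In femtofarads:
  0.003695 picofarads = 0.003695 × 10^3 femtofarads = 3.695
  1.427 femtofarads → 1.427
  141 femtofarads → 141
Sum: 3.695 + 1.427 + 141 = 146.122

146.122 femtofarads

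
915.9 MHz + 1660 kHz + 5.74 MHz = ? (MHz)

923.3 MHz

In MHz:
  915.9 MHz → 915.9
  1660 kHz = 1660 × 10^-3 MHz = 1.66
  5.74 MHz → 5.74
Sum: 915.9 + 1.66 + 5.74 = 923.3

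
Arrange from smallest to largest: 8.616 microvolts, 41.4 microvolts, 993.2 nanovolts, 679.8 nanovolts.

679.8 nanovolts < 993.2 nanovolts < 8.616 microvolts < 41.4 microvolts

8.616 microvolts = 0.000008616 volts
41.4 microvolts = 0.0000414 volts
993.2 nanovolts = 0.0000009932 volts
679.8 nanovolts = 0.0000006798 volts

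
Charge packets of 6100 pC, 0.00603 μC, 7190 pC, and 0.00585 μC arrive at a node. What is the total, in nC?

In nC:
  6100 pC = 6100e-3 nC = 6.1
  0.00603 μC = 0.00603e3 nC = 6.03
  7190 pC = 7190e-3 nC = 7.19
  0.00585 μC = 0.00585e3 nC = 5.85
Sum: 6.1 + 6.03 + 7.19 + 5.85 = 25.17

25.17 nC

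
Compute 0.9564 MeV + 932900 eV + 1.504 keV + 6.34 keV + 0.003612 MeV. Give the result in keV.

1900.756 keV

In keV:
  0.9564 MeV = 0.9564 × 10^3 keV = 956.4
  932900 eV = 932900 × 10^-3 keV = 932.9
  1.504 keV → 1.504
  6.34 keV → 6.34
  0.003612 MeV = 0.003612 × 10^3 keV = 3.612
Sum: 956.4 + 932.9 + 1.504 + 6.34 + 3.612 = 1900.756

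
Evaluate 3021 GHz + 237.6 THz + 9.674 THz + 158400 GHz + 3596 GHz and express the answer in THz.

412.291 THz

In THz:
  3021 GHz = 3021 × 10⁻³ THz = 3.021
  237.6 THz → 237.6
  9.674 THz → 9.674
  158400 GHz = 158400 × 10⁻³ THz = 158.4
  3596 GHz = 3596 × 10⁻³ THz = 3.596
Sum: 3.021 + 237.6 + 9.674 + 158.4 + 3.596 = 412.291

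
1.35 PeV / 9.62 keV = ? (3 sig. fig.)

140000000000

(1.35 × 10^15) / (9.62 × 10^3) = 0.1403 × 10^12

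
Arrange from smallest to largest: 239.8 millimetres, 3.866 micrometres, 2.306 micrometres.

239.8 millimetres = 0.2398 metres
3.866 micrometres = 0.000003866 metres
2.306 micrometres = 0.000002306 metres

2.306 micrometres < 3.866 micrometres < 239.8 millimetres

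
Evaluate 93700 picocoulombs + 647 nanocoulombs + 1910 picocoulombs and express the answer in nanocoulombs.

In nanocoulombs:
  93700 picocoulombs = 93700e-3 nanocoulombs = 93.7
  647 nanocoulombs → 647
  1910 picocoulombs = 1910e-3 nanocoulombs = 1.91
Sum: 93.7 + 647 + 1.91 = 742.61

742.61 nanocoulombs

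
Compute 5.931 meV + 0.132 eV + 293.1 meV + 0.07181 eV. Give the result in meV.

502.841 meV

In meV:
  5.931 meV → 5.931
  0.132 eV = 0.132e3 meV = 132
  293.1 meV → 293.1
  0.07181 eV = 0.07181e3 meV = 71.81
Sum: 5.931 + 132 + 293.1 + 71.81 = 502.841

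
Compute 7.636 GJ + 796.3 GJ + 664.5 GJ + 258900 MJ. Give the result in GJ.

1727.336 GJ

In GJ:
  7.636 GJ → 7.636
  796.3 GJ → 796.3
  664.5 GJ → 664.5
  258900 MJ = 258900 × 10⁻³ GJ = 258.9
Sum: 7.636 + 796.3 + 664.5 + 258.9 = 1727.336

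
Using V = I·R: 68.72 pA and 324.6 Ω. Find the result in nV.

68.72 × 10^-12 × 324.6 = 22306.512 × 10^-12 V

22.306512 nV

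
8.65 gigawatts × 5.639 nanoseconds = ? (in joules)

48.77735 joules

8.65 × 10^9 × 5.639 × 10^-9 = 48.77735 J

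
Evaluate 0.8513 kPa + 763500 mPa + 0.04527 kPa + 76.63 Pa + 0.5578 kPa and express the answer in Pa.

In Pa:
  0.8513 kPa = 0.8513e3 Pa = 851.3
  763500 mPa = 763500e-3 Pa = 763.5
  0.04527 kPa = 0.04527e3 Pa = 45.27
  76.63 Pa → 76.63
  0.5578 kPa = 0.5578e3 Pa = 557.8
Sum: 851.3 + 763.5 + 45.27 + 76.63 + 557.8 = 2294.5

2294.5 Pa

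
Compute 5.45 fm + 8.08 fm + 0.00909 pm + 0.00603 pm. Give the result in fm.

28.65 fm

In fm:
  5.45 fm → 5.45
  8.08 fm → 8.08
  0.00909 pm = 0.00909 × 10³ fm = 9.09
  0.00603 pm = 0.00603 × 10³ fm = 6.03
Sum: 5.45 + 8.08 + 9.09 + 6.03 = 28.65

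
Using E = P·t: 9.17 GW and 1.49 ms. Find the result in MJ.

9.17e9 × 1.49e-3 = 13.6633e6 J

13.6633 MJ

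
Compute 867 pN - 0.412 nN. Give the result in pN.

455 pN

In pN:
  867 pN → 867
  0.412 nN = 0.412 × 10³ pN = 412
Difference: 867 - 412 = 455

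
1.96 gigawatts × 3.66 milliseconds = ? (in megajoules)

7.1736 megajoules

1.96e9 × 3.66e-3 = 7.1736e6 J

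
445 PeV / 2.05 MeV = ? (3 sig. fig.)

(445 × 10^15) / (2.05 × 10^6) = 217.1 × 10^9

217000000000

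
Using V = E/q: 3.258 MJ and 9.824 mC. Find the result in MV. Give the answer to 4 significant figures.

331.6 MV

(3.258 × 10⁶) / (9.824 × 10⁻³) = 0.331637 × 10⁹ V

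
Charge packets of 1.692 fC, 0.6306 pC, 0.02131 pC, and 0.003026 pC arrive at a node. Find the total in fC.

In fC:
  1.692 fC → 1.692
  0.6306 pC = 0.6306 × 10^3 fC = 630.6
  0.02131 pC = 0.02131 × 10^3 fC = 21.31
  0.003026 pC = 0.003026 × 10^3 fC = 3.026
Sum: 1.692 + 630.6 + 21.31 + 3.026 = 656.628

656.628 fC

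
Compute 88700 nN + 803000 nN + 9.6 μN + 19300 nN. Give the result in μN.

920.6 μN

In μN:
  88700 nN = 88700 × 10^-3 μN = 88.7
  803000 nN = 803000 × 10^-3 μN = 803
  9.6 μN → 9.6
  19300 nN = 19300 × 10^-3 μN = 19.3
Sum: 88.7 + 803 + 9.6 + 19.3 = 920.6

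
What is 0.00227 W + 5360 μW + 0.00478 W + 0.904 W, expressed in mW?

In mW:
  0.00227 W = 0.00227e3 mW = 2.27
  5360 μW = 5360e-3 mW = 5.36
  0.00478 W = 0.00478e3 mW = 4.78
  0.904 W = 0.904e3 mW = 904
Sum: 2.27 + 5.36 + 4.78 + 904 = 916.41

916.41 mW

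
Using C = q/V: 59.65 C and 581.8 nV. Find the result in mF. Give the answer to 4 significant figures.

(59.65) / (581.8 × 10^-9) = 0.102527 × 10^9 F

102500000000 mF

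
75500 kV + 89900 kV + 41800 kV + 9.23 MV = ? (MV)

216.43 MV

In MV:
  75500 kV = 75500 × 10^-3 MV = 75.5
  89900 kV = 89900 × 10^-3 MV = 89.9
  41800 kV = 41800 × 10^-3 MV = 41.8
  9.23 MV → 9.23
Sum: 75.5 + 89.9 + 41.8 + 9.23 = 216.43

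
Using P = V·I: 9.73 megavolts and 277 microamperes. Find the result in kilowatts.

9.73e6 × 277e-6 = 2695.21 W

2.69521 kilowatts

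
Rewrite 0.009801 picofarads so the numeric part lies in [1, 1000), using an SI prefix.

9.801 femtofarads

= 9.801e-15 farads; 1e-15 is femto.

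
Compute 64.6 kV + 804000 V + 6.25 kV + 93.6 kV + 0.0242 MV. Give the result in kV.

992.65 kV

In kV:
  64.6 kV → 64.6
  804000 V = 804000 × 10^-3 kV = 804
  6.25 kV → 6.25
  93.6 kV → 93.6
  0.0242 MV = 0.0242 × 10^3 kV = 24.2
Sum: 64.6 + 804 + 6.25 + 93.6 + 24.2 = 992.65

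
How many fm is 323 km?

kilo = 10^3, femto = 10^-15; factor is 10^18.
323 × 10^18 = 323000000000000000000

323000000000000000000 fm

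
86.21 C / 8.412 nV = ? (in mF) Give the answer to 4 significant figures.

(86.21) / (8.412 × 10⁻⁹) = 10.2485 × 10⁹ F

10250000000000 mF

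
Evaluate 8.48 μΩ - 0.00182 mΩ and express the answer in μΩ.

In μΩ:
  8.48 μΩ → 8.48
  0.00182 mΩ = 0.00182 × 10³ μΩ = 1.82
Difference: 8.48 - 1.82 = 6.66

6.66 μΩ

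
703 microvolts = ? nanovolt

micro = 10⁻⁶, nano = 10⁻⁹; factor is 10³.
703 × 10³ = 703000

703000 nanovolts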